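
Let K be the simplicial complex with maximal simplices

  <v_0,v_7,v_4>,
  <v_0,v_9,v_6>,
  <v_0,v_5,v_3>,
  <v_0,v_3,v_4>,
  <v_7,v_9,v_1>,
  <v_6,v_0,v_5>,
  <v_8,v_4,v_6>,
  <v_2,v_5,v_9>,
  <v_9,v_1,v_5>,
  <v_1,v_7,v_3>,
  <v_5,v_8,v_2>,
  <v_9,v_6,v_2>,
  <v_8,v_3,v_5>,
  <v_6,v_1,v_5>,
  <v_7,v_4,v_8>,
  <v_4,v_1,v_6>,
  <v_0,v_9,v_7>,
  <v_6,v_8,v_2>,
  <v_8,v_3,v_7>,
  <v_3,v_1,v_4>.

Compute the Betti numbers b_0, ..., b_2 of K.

We work with the vertex ordering v_0 < v_1 < v_2 < v_3 < v_4 < v_5 < v_6 < v_7 < v_8 < v_9. The simplices of K, each written with vertices in increasing order, are:

  0-simplices (10): [v_0], [v_1], [v_2], [v_3], [v_4], [v_5], [v_6], [v_7], [v_8], [v_9]
  1-simplices (30): (30 of them)
  2-simplices (20): (20 of them)

Hence C_0 ≅ Z^10, C_1 ≅ Z^30, C_2 ≅ Z^20.

The boundary map ∂_1: C_1 → C_0 maps an edge to its endpoints' difference, ∂[p,q] = q − p.
As a 10×30 matrix over Z this has rank 9, with invariant factors (1,1,1,1,1,1,1,1,1).

The boundary map ∂_2: C_2 → C_1 acts by ∂[p,q,r] = [q,r] − [p,r] + [p,q]. For instance
  ∂[v_0,v_5,v_6] = [v_5,v_6] − [v_0,v_6] + [v_0,v_5],
  ∂[v_1,v_5,v_6] = [v_5,v_6] − [v_1,v_6] + [v_1,v_5].
The 30×20 boundary matrix has rank 20 and Smith normal form diag(1,1,1,1,1,1,1,1,1,1,1,1,1,1,1,1,1,1,1,2).

Now H_k = ker ∂_k / im ∂_{k+1}, so:

  H_0: rank C_0 − rank ∂_1 = 10 − 9 = 1, and the invariant factors of ∂_1 are all 1, so H_0 ≅ Z.
  H_1: rank ker ∂_1 − rank ∂_2 = (30 − 9) − 20 = 1, and ∂_2 has invariant factor 2 > 1, so H_1 ≅ Z × Z/2.
  H_2: rank ker ∂_2 − rank ∂_3 = (20 − 20) − 0 = 0, and there is no ∂_3, so H_2 ≅ 0.

As a check, the Euler characteristic is 10 − 30 + 20 = 0, which agrees with 1 − 1 + 0 = 0.

Hence the Betti numbers are b_0 = 1, b_1 = 1, b_2 = 0.

b_0 = 1, b_1 = 1, b_2 = 0.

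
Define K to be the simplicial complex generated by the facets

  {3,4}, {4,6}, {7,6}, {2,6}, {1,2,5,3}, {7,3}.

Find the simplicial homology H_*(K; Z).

We work with the vertex ordering 1 < 2 < 3 < 4 < 5 < 6 < 7. The simplices of K, each written with vertices in increasing order, are:

  0-simplices (7): [1], [2], [3], [4], [5], [6], [7]
  1-simplices (11): [1,2], [1,3], [1,5], [2,3], [2,5], [2,6], [3,4], [3,5], [3,7], [4,6], [6,7]
  2-simplices (4): [1,2,3], [1,2,5], [1,3,5], [2,3,5]
  3-simplices (1): [1,2,3,5]

Hence C_0 ≅ Z^7, C_1 ≅ Z^11, C_2 ≅ Z^4, C_3 ≅ Z^1.

Boundary ∂_1: C_1 → C_0 is given by ∂[p,q] = [q] − [p].
The 7×11 boundary matrix has rank 6 and Smith normal form diag(1,1,1,1,1,1).

The boundary map ∂_2: C_2 → C_1 acts by ∂[p,q,r] = [q,r] − [p,r] + [p,q]. For instance
  ∂[1,2,5] = [2,5] − [1,5] + [1,2],
  ∂[2,3,5] = [3,5] − [2,5] + [2,3].
As a 11×4 matrix over Z this has rank 3, with invariant factors (1,1,1).

Boundary ∂_3: C_3 → C_2 sends each 3-simplex σ to the alternating sum Σ_i (−1)^i (σ with its i-th vertex removed). For instance
  ∂[1,2,3,5] = [2,3,5] − [1,3,5] + [1,2,5] − [1,2,3].
This gives a 4×1 integer matrix of rank 1; reducing to Smith normal form yields diagonal entries (1).

Reading off H_k = ker ∂_k / im ∂_{k+1}:

  H_0: rank C_0 − rank ∂_1 = 7 − 6 = 1, and the invariant factors of ∂_1 are all 1, so H_0 = Z.
  H_1: rank ker ∂_1 − rank ∂_2 = (11 − 6) − 3 = 2, and the invariant factors of ∂_2 are all 1, so H_1 = Z^2.
  H_2: rank ker ∂_2 − rank ∂_3 = (4 − 3) − 1 = 0, and the invariant factors of ∂_3 are all 1, so H_2 = 0.
  H_3: rank ker ∂_3 − rank ∂_4 = (1 − 1) − 0 = 0, and there is no ∂_4, so H_3 = 0.

H_0 = Z,  H_1 = Z^2,  H_2 = 0,  H_3 = 0.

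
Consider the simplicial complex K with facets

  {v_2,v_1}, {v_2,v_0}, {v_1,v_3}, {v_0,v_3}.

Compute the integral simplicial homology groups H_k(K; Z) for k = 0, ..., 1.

H_0 ≅ Z,  H_1 ≅ Z.

Fix the vertex order v_0 < v_1 < v_2 < v_3 and write every simplex with vertices in increasing order. Then dim K = 1 and the simplices of K are:

  0-simplices (4): [v_0], [v_1], [v_2], [v_3]
  1-simplices (4): [v_0,v_2], [v_0,v_3], [v_1,v_2], [v_1,v_3]

Hence C_0 ≅ Z^4, C_1 ≅ Z^4.

∂_1: C_1 → C_0 maps an edge to its endpoints' difference, ∂[p,q] = q − p. For instance
  ∂[v_0,v_3] = [v_3] − [v_0].
This gives a 4×4 integer matrix of rank 3; reducing to Smith normal form yields diagonal entries (1,1,1).

Now H_k = ker ∂_k / im ∂_{k+1}, so:

  H_0: rank C_0 − rank ∂_1 = 4 − 3 = 1, and the invariant factors of ∂_1 are all 1, so H_0 ≅ Z.
  H_1: rank ker ∂_1 − rank ∂_2 = (4 − 3) − 0 = 1, and there is no ∂_2, so H_1 ≅ Z.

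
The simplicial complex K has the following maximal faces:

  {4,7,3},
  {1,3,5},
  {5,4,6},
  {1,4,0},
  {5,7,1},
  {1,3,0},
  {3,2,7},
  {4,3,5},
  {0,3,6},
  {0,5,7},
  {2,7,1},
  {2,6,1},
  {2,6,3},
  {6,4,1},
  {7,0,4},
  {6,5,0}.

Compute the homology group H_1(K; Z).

H_1 = Z^2.

Order the vertices as 0 < 1 < 2 < 3 < 4 < 5 < 6 < 7. Listing each simplex with vertices in this order, K has dimension 2 with simplices:

  0-simplices (8): [0], [1], [2], [3], [4], [5], [6], [7]
  1-simplices (24): (24 of them)
  2-simplices (16): [0,1,3], [0,1,4], [0,3,6], [0,4,7], [0,5,6], [0,5,7], [1,2,6], [1,2,7], [1,3,5], [1,4,6], [1,5,7], [2,3,6], [2,3,7], [3,4,5], [3,4,7], [4,5,6]

so the chain groups are C_0 ≅ Z^8, C_1 ≅ Z^24, C_2 ≅ Z^16.

The boundary map ∂_1: C_1 → C_0 sends each edge [p,q] (with p < q) to q − p. For instance
  ∂[4,5] = [5] − [4].
As a 8×24 matrix over Z this has rank 7, with invariant factors (1,1,1,1,1,1,1).

Boundary ∂_2: C_2 → C_1 maps a triangle to the signed sum of its edges. For instance
  ∂[1,5,7] = [5,7] − [1,7] + [1,5],
  ∂[2,3,6] = [3,6] − [2,6] + [2,3].
As a 24×16 matrix over Z this has rank 15, with invariant factors (1,1,1,1,1,1,1,1,1,1,1,1,1,1,1).

Reading off H_k = ker ∂_k / im ∂_{k+1}:

  H_1: rank ker ∂_1 − rank ∂_2 = (24 − 7) − 15 = 2, and the invariant factors of ∂_2 are all 1, so H_1 ≅ Z^2.

(K is a triangulation of the torus T^2.)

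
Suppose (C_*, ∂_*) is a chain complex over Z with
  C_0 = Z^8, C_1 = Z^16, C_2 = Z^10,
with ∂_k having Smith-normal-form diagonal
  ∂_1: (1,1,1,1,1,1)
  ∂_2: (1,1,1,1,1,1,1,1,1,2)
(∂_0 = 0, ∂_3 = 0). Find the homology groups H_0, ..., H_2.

H_0: b_0 = 8 − 0 − 6 = 2; torsion from ∂_1 factors > 1: none. So H_0 = Z^2.
H_1: b_1 = 16 − 6 − 10 = 0; torsion from ∂_2 factors > 1: [2]. So H_1 = Z/2Z.
H_2: b_2 = 10 − 10 − 0 = 0; torsion from ∂_3 factors > 1: none. So H_2 = 0.

H_0 = Z^2,  H_1 = Z/2Z,  H_2 = 0.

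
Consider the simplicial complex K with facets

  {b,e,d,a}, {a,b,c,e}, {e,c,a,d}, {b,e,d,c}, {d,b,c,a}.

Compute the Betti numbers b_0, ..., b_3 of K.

b_0 = 1, b_1 = 0, b_2 = 0, b_3 = 1.

Take the total order a < b < c < d < e on the vertex set. Then K (dimension 3) consists of the simplices:

  0-simplices (5): a, b, c, d, e
  1-simplices (10): ab, ac, ad, ae, bc, bd, be, cd, ce, de
  2-simplices (10): abc, abd, abe, acd, ace, ade, bcd, bce, bde, cde
  3-simplices (5): abcd, abce, abde, acde, bcde

so the chain groups are C_0 ≅ Z^5, C_1 ≅ Z^10, C_2 ≅ Z^10, C_3 ≅ Z^5.

∂_1: C_1 → C_0 is given by ∂[p,q] = [q] − [p].
As a 5×10 matrix over Z this has rank 4, with invariant factors (1,1,1,1).

∂_2: C_2 → C_1 sends each 2-simplex [p,q,r] to [q,r] − [p,r] + [p,q]. For instance
  ∂abe = be − ae + ab,
  ∂acd = cd − ad + ac.
The 10×10 boundary matrix has rank 6 and Smith normal form diag(1,1,1,1,1,1).

∂_3: C_3 → C_2 sends each 3-simplex σ to the alternating sum Σ_i (−1)^i (σ with its i-th vertex removed). For instance
  ∂abcd = bcd − acd + abd − abc,
  ∂abde = bde − ade + abe − abd.
The 10×5 boundary matrix has rank 4 and Smith normal form diag(1,1,1,1).

Reading off H_k = ker ∂_k / im ∂_{k+1}:

  H_0: rank C_0 − rank ∂_1 = 5 − 4 = 1, and the invariant factors of ∂_1 are all 1, so H_0 = Z.
  H_1: rank ker ∂_1 − rank ∂_2 = (10 − 4) − 6 = 0, and the invariant factors of ∂_2 are all 1, so H_1 = 0.
  H_2: rank ker ∂_2 − rank ∂_3 = (10 − 6) − 4 = 0, and the invariant factors of ∂_3 are all 1, so H_2 = 0.
  H_3: rank ker ∂_3 − rank ∂_4 = (5 − 4) − 0 = 1, and there is no ∂_4, so H_3 = Z.

(K is a triangulation of the 3-sphere S^3.)

Hence the Betti numbers are b_0 = 1, b_1 = 0, b_2 = 0, b_3 = 1.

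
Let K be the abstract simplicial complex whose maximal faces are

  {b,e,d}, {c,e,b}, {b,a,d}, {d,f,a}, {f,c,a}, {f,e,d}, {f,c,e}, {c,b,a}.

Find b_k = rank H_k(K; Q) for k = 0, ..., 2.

b_0 = 1, b_1 = 0, b_2 = 1.

K has 6 vertices, 12 edges, 8 triangles.
rank ∂_0 = 0, rank ∂_1 = 5 ⇒ b_0 = 6 − 0 − 5 = 1; all invariant factors of ∂_1 are 1 so no torsion. So H_0 = Z.
rank ∂_1 = 5, rank ∂_2 = 7 ⇒ b_1 = 12 − 5 − 7 = 0; all invariant factors of ∂_2 are 1 so no torsion. So H_1 = 0.
rank ∂_2 = 7, rank ∂_3 = 0 ⇒ b_2 = 8 − 7 − 0 = 1. So H_2 = Z.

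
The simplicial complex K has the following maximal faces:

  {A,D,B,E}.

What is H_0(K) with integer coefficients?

H_0 ≅ Z.

Take the total order A < B < D < E on the vertex set. Then K (dimension 3) consists of the simplices:

  0-simplices (4): A, B, D, E
  1-simplices (6): AB, AD, AE, BD, BE, DE
  2-simplices (4): ABD, ABE, ADE, BDE
  3-simplices (1): ABDE

giving chain groups C_0 ≅ Z^4, C_1 ≅ Z^6, C_2 ≅ Z^4, C_3 ≅ Z^1.

Boundary ∂_1: C_1 → C_0 sends each edge [p,q] (with p < q) to q − p. For instance
  ∂AB = B − A.
The resulting 4×6 matrix has rank 3, and its Smith normal form has invariant factors (1,1,1).

Boundary ∂_2: C_2 → C_1 acts by ∂[p,q,r] = [q,r] − [p,r] + [p,q]. For instance
  ∂ABE = BE − AE + AB,
  ∂ABD = BD − AD + AB.
The 6×4 boundary matrix has rank 3 and Smith normal form diag(1,1,1).

Boundary ∂_3: C_3 → C_2 sends each 3-simplex σ to the alternating sum Σ_i (−1)^i (σ with its i-th vertex removed). For instance
  ∂ABDE = BDE − ADE + ABE − ABD.
The 4×1 boundary matrix has rank 1 and Smith normal form diag(1).

Reading off H_k = ker ∂_k / im ∂_{k+1}:

  H_0: rank C_0 − rank ∂_1 = 4 − 3 = 1, and the invariant factors of ∂_1 are all 1, so H_0 ≅ Z.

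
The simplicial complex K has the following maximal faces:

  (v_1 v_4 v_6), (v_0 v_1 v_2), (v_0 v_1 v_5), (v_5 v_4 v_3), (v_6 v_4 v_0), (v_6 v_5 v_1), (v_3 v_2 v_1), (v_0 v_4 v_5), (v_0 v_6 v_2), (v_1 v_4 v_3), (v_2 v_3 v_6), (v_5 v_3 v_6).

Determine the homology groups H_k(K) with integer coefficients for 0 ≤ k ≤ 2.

H_0 ≅ Z,  H_1 ≅ Z/2,  H_2 = 0.

We work with the vertex ordering v_0 < v_1 < v_2 < v_3 < v_4 < v_5 < v_6. The simplices of K, each written with vertices in increasing order, are:

  0-simplices (7): [v_0], [v_1], [v_2], [v_3], [v_4], [v_5], [v_6]
  1-simplices (18): (18 of them)
  2-simplices (12): (12 of them)

so the chain groups are C_0 ≅ Z^7, C_1 ≅ Z^18, C_2 ≅ Z^12.

The boundary map ∂_1: C_1 → C_0 is given by ∂[p,q] = [q] − [p]. For instance
  ∂[v_4,v_6] = [v_6] − [v_4].
The resulting 7×18 matrix has rank 6, and its Smith normal form has invariant factors (1,1,1,1,1,1).

∂_2: C_2 → C_1 acts by ∂[p,q,r] = [q,r] − [p,r] + [p,q]. For instance
  ∂[v_0,v_4,v_5] = [v_4,v_5] − [v_0,v_5] + [v_0,v_4],
  ∂[v_0,v_1,v_5] = [v_1,v_5] − [v_0,v_5] + [v_0,v_1].
This gives a 18×12 integer matrix of rank 12; reducing to Smith normal form yields diagonal entries (1,1,1,1,1,1,1,1,1,1,1,2).

Reading off H_k = ker ∂_k / im ∂_{k+1}:

  H_0: rank C_0 − rank ∂_1 = 7 − 6 = 1, and the invariant factors of ∂_1 are all 1, so H_0 ≅ Z.
  H_1: rank ker ∂_1 − rank ∂_2 = (18 − 6) − 12 = 0, and ∂_2 has invariant factor 2 > 1, so H_1 ≅ Z/2.
  H_2: rank ker ∂_2 − rank ∂_3 = (12 − 12) − 0 = 0, and there is no ∂_3, so H_2 ≅ 0.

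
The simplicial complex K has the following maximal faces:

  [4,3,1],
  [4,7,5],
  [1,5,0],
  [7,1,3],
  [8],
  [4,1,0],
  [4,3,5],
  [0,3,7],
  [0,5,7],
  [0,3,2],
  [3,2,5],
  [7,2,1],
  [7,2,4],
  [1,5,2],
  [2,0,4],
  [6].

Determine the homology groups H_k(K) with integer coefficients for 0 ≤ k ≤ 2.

We work with the vertex ordering 0 < 1 < 2 < 3 < 4 < 5 < 6 < 7 < 8. The simplices of K, each written with vertices in increasing order, are:

  0-simplices (9): [0], [1], [2], [3], [4], [5], [6], [7], [8]
  1-simplices (21): [0,1], [0,2], [0,3], [0,4], [0,5], [0,7], [1,2], [1,3], [1,4], [1,5], [1,7], [2,3], [2,4], [2,5], [2,7], [3,4], [3,5], [3,7], [4,5], [4,7], [5,7]
  2-simplices (14): [0,1,4], [0,1,5], [0,2,3], [0,2,4], [0,3,7], [0,5,7], [1,2,5], [1,2,7], [1,3,4], [1,3,7], [2,3,5], [2,4,7], [3,4,5], [4,5,7]

so the chain groups are C_0 ≅ Z^9, C_1 ≅ Z^21, C_2 ≅ Z^14.

Boundary ∂_1: C_1 → C_0 sends each edge [p,q] (with p < q) to q − p. For instance
  ∂[0,3] = [3] − [0].
As a 9×21 matrix over Z this has rank 6, with invariant factors (1,1,1,1,1,1).

∂_2: C_2 → C_1 maps a triangle to the signed sum of its edges. For instance
  ∂[2,4,7] = [4,7] − [2,7] + [2,4],
  ∂[0,1,4] = [1,4] − [0,4] + [0,1].
The 21×14 boundary matrix has rank 13 and Smith normal form diag(1,1,1,1,1,1,1,1,1,1,1,1,1).

Computing H_k = (kernel of ∂_k) / (image of ∂_{k+1}):

  H_0: rank C_0 − rank ∂_1 = 9 − 6 = 3, and the invariant factors of ∂_1 are all 1, so H_0 ≅ Z^3.
  H_1: rank ker ∂_1 − rank ∂_2 = (21 − 6) − 13 = 2, and the invariant factors of ∂_2 are all 1, so H_1 ≅ Z^2.
  H_2: rank ker ∂_2 − rank ∂_3 = (14 − 13) − 0 = 1, and there is no ∂_3, so H_2 ≅ Z.

H_0 = Z^3,  H_1 = Z^2,  H_2 = Z.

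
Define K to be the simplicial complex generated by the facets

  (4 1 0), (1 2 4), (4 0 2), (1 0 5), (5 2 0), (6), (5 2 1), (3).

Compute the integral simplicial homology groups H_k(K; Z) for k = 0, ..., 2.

H_0 = Z^3,  H_1 = 0,  H_2 = Z.

Fix the vertex order 0 < 1 < 2 < 3 < 4 < 5 < 6 and write every simplex with vertices in increasing order. Then dim K = 2 and the simplices of K are:

  0-simplices (7): [0], [1], [2], [3], [4], [5], [6]
  1-simplices (9): [0,1], [0,2], [0,4], [0,5], [1,2], [1,4], [1,5], [2,4], [2,5]
  2-simplices (6): [0,1,4], [0,1,5], [0,2,4], [0,2,5], [1,2,4], [1,2,5]

so the chain groups are C_0 ≅ Z^7, C_1 ≅ Z^9, C_2 ≅ Z^6.

The boundary map ∂_1: C_1 → C_0 sends each edge [p,q] (with p < q) to q − p.
This gives a 7×9 integer matrix of rank 4; reducing to Smith normal form yields diagonal entries (1,1,1,1).

∂_2: C_2 → C_1 maps a triangle to the signed sum of its edges. For instance
  ∂[1,2,5] = [2,5] − [1,5] + [1,2],
  ∂[1,2,4] = [2,4] − [1,4] + [1,2].
The 9×6 boundary matrix has rank 5 and Smith normal form diag(1,1,1,1,1).

Now H_k = ker ∂_k / im ∂_{k+1}, so:

  H_0: rank C_0 − rank ∂_1 = 7 − 4 = 3, and the invariant factors of ∂_1 are all 1, so H_0 = Z^3.
  H_1: rank ker ∂_1 − rank ∂_2 = (9 − 4) − 5 = 0, and the invariant factors of ∂_2 are all 1, so H_1 = 0.
  H_2: rank ker ∂_2 − rank ∂_3 = (6 − 5) − 0 = 1, and there is no ∂_3, so H_2 = Z.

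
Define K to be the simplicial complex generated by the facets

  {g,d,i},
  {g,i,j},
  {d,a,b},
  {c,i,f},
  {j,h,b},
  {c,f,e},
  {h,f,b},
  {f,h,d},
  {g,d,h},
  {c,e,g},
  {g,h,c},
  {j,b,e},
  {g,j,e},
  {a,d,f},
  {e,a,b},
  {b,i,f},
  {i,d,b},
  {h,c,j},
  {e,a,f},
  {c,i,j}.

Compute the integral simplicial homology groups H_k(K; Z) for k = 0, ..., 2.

K has 10 vertices, 30 edges, 20 triangles.
rank ∂_0 = 0, rank ∂_1 = 9 ⇒ b_0 = 10 − 0 − 9 = 1; all invariant factors of ∂_1 are 1 so no torsion. So H_0 = Z.
rank ∂_1 = 9, rank ∂_2 = 20 ⇒ b_1 = 30 − 9 − 20 = 1; ∂_2 has invariant factor(s) [2] giving torsion. So H_1 = Z ⊕ Z/2Z.
rank ∂_2 = 20, rank ∂_3 = 0 ⇒ b_2 = 20 − 20 − 0 = 0. So H_2 = 0.

H_0 = Z,  H_1 = Z ⊕ Z/2Z,  H_2 = 0.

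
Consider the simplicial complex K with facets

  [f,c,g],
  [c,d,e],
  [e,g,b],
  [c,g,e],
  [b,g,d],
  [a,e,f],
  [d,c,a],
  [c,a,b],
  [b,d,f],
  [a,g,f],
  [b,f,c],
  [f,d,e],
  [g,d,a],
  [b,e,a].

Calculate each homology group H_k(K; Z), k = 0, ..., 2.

Order the vertices as a < b < c < d < e < f < g. Listing each simplex with vertices in this order, K has dimension 2 with simplices:

  0-simplices (7): a, b, c, d, e, f, g
  1-simplices (21): ab, ac, ad, ae, af, ag, bc, bd, be, bf, bg, cd, ce, cf, cg, de, df, dg, ef, eg, fg
  2-simplices (14): abc, abe, acd, adg, aef, afg, bcf, bdf, bdg, beg, cde, ceg, cfg, def

giving chain groups C_0 ≅ Z^7, C_1 ≅ Z^21, C_2 ≅ Z^14.

Boundary ∂_1: C_1 → C_0 is given by ∂[p,q] = [q] − [p].
The 7×21 boundary matrix has rank 6 and Smith normal form diag(1,1,1,1,1,1).

Boundary ∂_2: C_2 → C_1 maps a triangle to the signed sum of its edges. For instance
  ∂afg = fg − ag + af,
  ∂bdf = df − bf + bd.
The resulting 21×14 matrix has rank 13, and its Smith normal form has invariant factors (1,1,1,1,1,1,1,1,1,1,1,1,1).

Now H_k = ker ∂_k / im ∂_{k+1}, so:

  H_0: rank C_0 − rank ∂_1 = 7 − 6 = 1, and the invariant factors of ∂_1 are all 1, so H_0 = Z.
  H_1: rank ker ∂_1 − rank ∂_2 = (21 − 6) − 13 = 2, and the invariant factors of ∂_2 are all 1, so H_1 = Z^2.
  H_2: rank ker ∂_2 − rank ∂_3 = (14 − 13) − 0 = 1, and there is no ∂_3, so H_2 = Z.

As a check, the Euler characteristic is 7 − 21 + 14 = 0, which agrees with 1 − 2 + 1 = 0.

H_0 ≅ Z,  H_1 ≅ Z^2,  H_2 ≅ Z.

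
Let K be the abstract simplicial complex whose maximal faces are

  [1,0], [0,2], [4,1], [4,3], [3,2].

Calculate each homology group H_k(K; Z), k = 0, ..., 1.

Order the vertices as 0 < 1 < 2 < 3 < 4. Listing each simplex with vertices in this order, K has dimension 1 with simplices:

  0-simplices (5): [0], [1], [2], [3], [4]
  1-simplices (5): [0,1], [0,2], [1,4], [2,3], [3,4]

so the chain groups are C_0 ≅ Z^5, C_1 ≅ Z^5.

∂_1: C_1 → C_0 sends each edge [p,q] (with p < q) to q − p.
The resulting 5×5 matrix has rank 4, and its Smith normal form has invariant factors (1,1,1,1).

Reading off H_k = ker ∂_k / im ∂_{k+1}:

  H_0: rank C_0 − rank ∂_1 = 5 − 4 = 1, and the invariant factors of ∂_1 are all 1, so H_0 ≅ Z.
  H_1: rank ker ∂_1 − rank ∂_2 = (5 − 4) − 0 = 1, and there is no ∂_2, so H_1 ≅ Z.

As a check, the Euler characteristic is 5 − 5 = 0, which agrees with 1 − 1 = 0.

H_0 = Z,  H_1 = Z.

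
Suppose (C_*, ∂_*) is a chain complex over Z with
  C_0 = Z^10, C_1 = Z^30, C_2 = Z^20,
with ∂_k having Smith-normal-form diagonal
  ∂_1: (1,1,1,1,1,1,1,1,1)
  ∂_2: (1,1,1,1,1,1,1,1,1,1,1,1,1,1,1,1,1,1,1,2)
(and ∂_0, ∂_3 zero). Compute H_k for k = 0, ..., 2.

H_0: b_0 = 10 − 0 − 9 = 1; torsion from ∂_1 factors > 1: none. So H_0 = Z.
H_1: b_1 = 30 − 9 − 20 = 1; torsion from ∂_2 factors > 1: [2]. So H_1 = Z ⊕ Z/2.
H_2: b_2 = 20 − 20 − 0 = 0; torsion from ∂_3 factors > 1: none. So H_2 = 0.

H_0 = Z,  H_1 = Z ⊕ Z/2,  H_2 = 0.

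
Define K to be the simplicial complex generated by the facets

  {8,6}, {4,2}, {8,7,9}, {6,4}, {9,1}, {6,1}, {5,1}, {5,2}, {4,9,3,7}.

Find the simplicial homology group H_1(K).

H_1 = Z^3.

Fix the vertex order 1 < 2 < 3 < 4 < 5 < 6 < 7 < 8 < 9 and write every simplex with vertices in increasing order. Then dim K = 3 and the simplices of K are:

  0-simplices (9): [1], [2], [3], [4], [5], [6], [7], [8], [9]
  1-simplices (15): [1,5], [1,6], [1,9], [2,4], [2,5], [3,4], [3,7], [3,9], [4,6], [4,7], [4,9], [6,8], [7,8], [7,9], [8,9]
  2-simplices (5): [3,4,7], [3,4,9], [3,7,9], [4,7,9], [7,8,9]
  3-simplices (1): [3,4,7,9]

so the chain groups are C_0 ≅ Z^9, C_1 ≅ Z^15, C_2 ≅ Z^5, C_3 ≅ Z^1.

The boundary map ∂_1: C_1 → C_0 sends each edge [p,q] (with p < q) to q − p.
The resulting 9×15 matrix has rank 8, and its Smith normal form has invariant factors (1,1,1,1,1,1,1,1).

The boundary map ∂_2: C_2 → C_1 acts by ∂[p,q,r] = [q,r] − [p,r] + [p,q]. For instance
  ∂[3,4,7] = [4,7] − [3,7] + [3,4],
  ∂[3,4,9] = [4,9] − [3,9] + [3,4].
The 15×5 boundary matrix has rank 4 and Smith normal form diag(1,1,1,1).

Boundary ∂_3: C_3 → C_2 sends each 3-simplex σ to the alternating sum Σ_i (−1)^i (σ with its i-th vertex removed). For instance
  ∂[3,4,7,9] = [4,7,9] − [3,7,9] + [3,4,9] − [3,4,7].
The 5×1 boundary matrix has rank 1 and Smith normal form diag(1).

Computing H_k = (kernel of ∂_k) / (image of ∂_{k+1}):

  H_1: rank ker ∂_1 − rank ∂_2 = (15 − 8) − 4 = 3, and the invariant factors of ∂_2 are all 1, so H_1 ≅ Z^3.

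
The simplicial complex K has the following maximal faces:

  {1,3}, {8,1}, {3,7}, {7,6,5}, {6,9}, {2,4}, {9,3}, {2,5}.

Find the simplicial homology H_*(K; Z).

H_0 = Z,  H_1 = Z,  H_2 = 0.

Fix the vertex order 1 < 2 < 3 < 4 < 5 < 6 < 7 < 8 < 9 and write every simplex with vertices in increasing order. Then dim K = 2 and the simplices of K are:

  0-simplices (9): [1], [2], [3], [4], [5], [6], [7], [8], [9]
  1-simplices (10): [1,3], [1,8], [2,4], [2,5], [3,7], [3,9], [5,6], [5,7], [6,7], [6,9]
  2-simplices (1): [5,6,7]

Hence C_0 ≅ Z^9, C_1 ≅ Z^10, C_2 ≅ Z^1.

Boundary ∂_1: C_1 → C_0 maps an edge to its endpoints' difference, ∂[p,q] = q − p. For instance
  ∂[2,5] = [5] − [2].
This gives a 9×10 integer matrix of rank 8; reducing to Smith normal form yields diagonal entries (1,1,1,1,1,1,1,1).

∂_2: C_2 → C_1 maps a triangle to the signed sum of its edges. For instance
  ∂[5,6,7] = [6,7] − [5,7] + [5,6].
This gives a 10×1 integer matrix of rank 1; reducing to Smith normal form yields diagonal entries (1).

Reading off H_k = ker ∂_k / im ∂_{k+1}:

  H_0: rank C_0 − rank ∂_1 = 9 − 8 = 1, and the invariant factors of ∂_1 are all 1, so H_0 = Z.
  H_1: rank ker ∂_1 − rank ∂_2 = (10 − 8) − 1 = 1, and the invariant factors of ∂_2 are all 1, so H_1 = Z.
  H_2: rank ker ∂_2 − rank ∂_3 = (1 − 1) − 0 = 0, and there is no ∂_3, so H_2 = 0.

As a check, the Euler characteristic is 9 − 10 + 1 = 0, which agrees with 1 − 1 + 0 = 0.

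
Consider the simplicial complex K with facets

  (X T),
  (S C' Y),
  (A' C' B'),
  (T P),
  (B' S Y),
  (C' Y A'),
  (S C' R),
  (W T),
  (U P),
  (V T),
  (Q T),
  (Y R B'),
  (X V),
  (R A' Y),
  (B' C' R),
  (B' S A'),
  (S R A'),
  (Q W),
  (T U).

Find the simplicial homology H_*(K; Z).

H_0 = Z^2,  H_1 = Z^3 × Z/2,  H_2 = 0.

Order the vertices as P < Q < R < S < T < U < V < W < X < Y < A' < B' < C'. Listing each simplex with vertices in this order, K has dimension 2 with simplices:

  0-simplices (13): [P], [Q], [R], [S], [T], [U], [V], [W], [X], [Y], [A'], [B'], [C']
  1-simplices (24): (24 of them)
  2-simplices (10): [R,S,A'], [R,S,C'], [R,Y,A'], [R,Y,B'], [R,B',C'], [S,Y,B'], [S,Y,C'], [S,A',B'], [Y,A',C'], [A',B',C']

so the chain groups are C_0 ≅ Z^13, C_1 ≅ Z^24, C_2 ≅ Z^10.

The boundary map ∂_1: C_1 → C_0 is given by ∂[p,q] = [q] − [p]. For instance
  ∂[P,T] = [T] − [P].
As a 13×24 matrix over Z this has rank 11, with invariant factors (1,1,1,1,1,1,1,1,1,1,1).

∂_2: C_2 → C_1 maps a triangle to the signed sum of its edges. For instance
  ∂[A',B',C'] = [B',C'] − [A',C'] + [A',B'],
  ∂[R,Y,A'] = [Y,A'] − [R,A'] + [R,Y].
The 24×10 boundary matrix has rank 10 and Smith normal form diag(1,1,1,1,1,1,1,1,1,2).

Reading off H_k = ker ∂_k / im ∂_{k+1}:

  H_0: rank C_0 − rank ∂_1 = 13 − 11 = 2, and the invariant factors of ∂_1 are all 1, so H_0 = Z^2.
  H_1: rank ker ∂_1 − rank ∂_2 = (24 − 11) − 10 = 3, and ∂_2 has invariant factor 2 > 1, so H_1 = Z^3 × Z/2.
  H_2: rank ker ∂_2 − rank ∂_3 = (10 − 10) − 0 = 0, and there is no ∂_3, so H_2 = 0.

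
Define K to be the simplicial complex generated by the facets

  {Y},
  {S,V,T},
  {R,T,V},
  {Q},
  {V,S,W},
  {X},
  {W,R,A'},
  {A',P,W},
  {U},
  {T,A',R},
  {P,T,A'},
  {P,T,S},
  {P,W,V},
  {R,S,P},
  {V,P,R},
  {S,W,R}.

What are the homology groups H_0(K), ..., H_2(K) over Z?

H_0 = Z^5,  H_1 = Z/2,  H_2 = 0.

K has 11 vertices, 18 edges, 12 triangles.
rank ∂_0 = 0, rank ∂_1 = 6 ⇒ b_0 = 11 − 0 − 6 = 5; all invariant factors of ∂_1 are 1 so no torsion. So H_0 = Z^5.
rank ∂_1 = 6, rank ∂_2 = 12 ⇒ b_1 = 18 − 6 − 12 = 0; ∂_2 has invariant factor(s) [2] giving torsion. So H_1 = Z/2.
rank ∂_2 = 12, rank ∂_3 = 0 ⇒ b_2 = 12 − 12 − 0 = 0. So H_2 = 0.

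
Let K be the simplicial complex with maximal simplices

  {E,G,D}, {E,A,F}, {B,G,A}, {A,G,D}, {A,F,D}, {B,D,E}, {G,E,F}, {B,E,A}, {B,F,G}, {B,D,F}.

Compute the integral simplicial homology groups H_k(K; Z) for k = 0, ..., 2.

K has 6 vertices, 15 edges, 10 triangles.
rank ∂_0 = 0, rank ∂_1 = 5 ⇒ b_0 = 6 − 0 − 5 = 1; all invariant factors of ∂_1 are 1 so no torsion. So H_0 = Z.
rank ∂_1 = 5, rank ∂_2 = 10 ⇒ b_1 = 15 − 5 − 10 = 0; ∂_2 has invariant factor(s) [2] giving torsion. So H_1 = Z_2.
rank ∂_2 = 10, rank ∂_3 = 0 ⇒ b_2 = 10 − 10 − 0 = 0. So H_2 = 0.

H_0 ≅ Z,  H_1 ≅ Z_2,  H_2 = 0.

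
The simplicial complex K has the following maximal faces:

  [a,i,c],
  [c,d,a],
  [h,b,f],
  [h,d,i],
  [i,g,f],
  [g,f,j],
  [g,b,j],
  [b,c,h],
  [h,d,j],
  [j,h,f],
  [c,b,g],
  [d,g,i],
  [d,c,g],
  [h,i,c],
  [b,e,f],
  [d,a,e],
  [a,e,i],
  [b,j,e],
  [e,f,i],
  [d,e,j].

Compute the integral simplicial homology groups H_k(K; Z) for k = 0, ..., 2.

Take the total order a < b < c < d < e < f < g < h < i < j on the vertex set. Then K (dimension 2) consists of the simplices:

  0-simplices (10): a, b, c, d, e, f, g, h, i, j
  1-simplices (30): ac, ad, ae, ai, bc, be, bf, bg, bh, bj, cd, cg, ch, ci, de, dg, dh, di, dj, ef, ei, ej, fg, fh, fi, fj, gi, gj, hi, hj
  2-simplices (20): acd, aci, ade, aei, bcg, bch, bef, bej, bfh, bgj, cdg, chi, dej, dgi, dhi, dhj, efi, fgi, fgj, fhj

giving chain groups C_0 ≅ Z^10, C_1 ≅ Z^30, C_2 ≅ Z^20.

Boundary ∂_1: C_1 → C_0 maps an edge to its endpoints' difference, ∂[p,q] = q − p. For instance
  ∂cg = g − c.
As a 10×30 matrix over Z this has rank 9, with invariant factors (1,1,1,1,1,1,1,1,1).

∂_2: C_2 → C_1 maps a triangle to the signed sum of its edges. For instance
  ∂efi = fi − ei + ef,
  ∂bef = ef − bf + be.
As a 30×20 matrix over Z this has rank 20, with invariant factors (1,1,1,1,1,1,1,1,1,1,1,1,1,1,1,1,1,1,1,2).

From H_k ≅ ker(∂_k) / im(∂_{k+1}) we obtain:

  H_0: rank C_0 − rank ∂_1 = 10 − 9 = 1, and the invariant factors of ∂_1 are all 1, so H_0 ≅ Z.
  H_1: rank ker ∂_1 − rank ∂_2 = (30 − 9) − 20 = 1, and ∂_2 has invariant factor 2 > 1, so H_1 ≅ Z ⊕ Z/2.
  H_2: rank ker ∂_2 − rank ∂_3 = (20 − 20) − 0 = 0, and there is no ∂_3, so H_2 ≅ 0.

As a check, the Euler characteristic is 10 − 30 + 20 = 0, which agrees with 1 − 1 + 0 = 0.

H_0 = Z,  H_1 = Z ⊕ Z/2,  H_2 = 0.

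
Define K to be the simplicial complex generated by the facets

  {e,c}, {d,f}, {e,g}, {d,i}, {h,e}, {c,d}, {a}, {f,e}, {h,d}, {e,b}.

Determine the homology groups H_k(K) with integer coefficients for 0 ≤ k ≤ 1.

H_0 ≅ Z^2,  H_1 ≅ Z^2.

Fix the vertex order a < b < c < d < e < f < g < h < i and write every simplex with vertices in increasing order. Then dim K = 1 and the simplices of K are:

  0-simplices (9): a, b, c, d, e, f, g, h, i
  1-simplices (9): be, cd, ce, df, dh, di, ef, eg, eh

so the chain groups are C_0 ≅ Z^9, C_1 ≅ Z^9.

∂_1: C_1 → C_0 sends each edge [p,q] (with p < q) to q − p. For instance
  ∂df = f − d.
The 9×9 boundary matrix has rank 7 and Smith normal form diag(1,1,1,1,1,1,1).

Computing H_k = (kernel of ∂_k) / (image of ∂_{k+1}):

  H_0: rank C_0 − rank ∂_1 = 9 − 7 = 2, and the invariant factors of ∂_1 are all 1, so H_0 ≅ Z^2.
  H_1: rank ker ∂_1 − rank ∂_2 = (9 − 7) − 0 = 2, and there is no ∂_2, so H_1 ≅ Z^2.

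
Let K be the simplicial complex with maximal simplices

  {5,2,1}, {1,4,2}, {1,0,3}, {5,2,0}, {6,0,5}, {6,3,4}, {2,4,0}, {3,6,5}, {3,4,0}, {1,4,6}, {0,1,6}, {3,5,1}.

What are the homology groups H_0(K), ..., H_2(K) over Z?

H_0 = Z,  H_1 = Z/2,  H_2 = 0.

We work with the vertex ordering 0 < 1 < 2 < 3 < 4 < 5 < 6. The simplices of K, each written with vertices in increasing order, are:

  0-simplices (7): [0], [1], [2], [3], [4], [5], [6]
  1-simplices (18): [0,1], [0,2], [0,3], [0,4], [0,5], [0,6], [1,2], [1,3], [1,4], [1,5], [1,6], [2,4], [2,5], [3,4], [3,5], [3,6], [4,6], [5,6]
  2-simplices (12): [0,1,3], [0,1,6], [0,2,4], [0,2,5], [0,3,4], [0,5,6], [1,2,4], [1,2,5], [1,3,5], [1,4,6], [3,4,6], [3,5,6]

so the chain groups are C_0 ≅ Z^7, C_1 ≅ Z^18, C_2 ≅ Z^12.

Boundary ∂_1: C_1 → C_0 maps an edge to its endpoints' difference, ∂[p,q] = q − p. For instance
  ∂[1,2] = [2] − [1].
The resulting 7×18 matrix has rank 6, and its Smith normal form has invariant factors (1,1,1,1,1,1).

Boundary ∂_2: C_2 → C_1 acts by ∂[p,q,r] = [q,r] − [p,r] + [p,q]. For instance
  ∂[0,2,5] = [2,5] − [0,5] + [0,2],
  ∂[3,5,6] = [5,6] − [3,6] + [3,5].
The resulting 18×12 matrix has rank 12, and its Smith normal form has invariant factors (1,1,1,1,1,1,1,1,1,1,1,2).

Computing H_k = (kernel of ∂_k) / (image of ∂_{k+1}):

  H_0: rank C_0 − rank ∂_1 = 7 − 6 = 1, and the invariant factors of ∂_1 are all 1, so H_0 = Z.
  H_1: rank ker ∂_1 − rank ∂_2 = (18 − 6) − 12 = 0, and ∂_2 has invariant factor 2 > 1, so H_1 = Z/2.
  H_2: rank ker ∂_2 − rank ∂_3 = (12 − 12) − 0 = 0, and there is no ∂_3, so H_2 = 0.

As a check, the Euler characteristic is 7 − 18 + 12 = 1, which agrees with 1 − 0 + 0 = 1.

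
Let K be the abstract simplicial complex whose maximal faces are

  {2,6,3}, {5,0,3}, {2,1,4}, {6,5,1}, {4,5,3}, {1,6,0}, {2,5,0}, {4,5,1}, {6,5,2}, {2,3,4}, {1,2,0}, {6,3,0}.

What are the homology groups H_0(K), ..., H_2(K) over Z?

H_0 = Z,  H_1 = Z/2,  H_2 = 0.

Order the vertices as 0 < 1 < 2 < 3 < 4 < 5 < 6. Listing each simplex with vertices in this order, K has dimension 2 with simplices:

  0-simplices (7): [0], [1], [2], [3], [4], [5], [6]
  1-simplices (18): [0,1], [0,2], [0,3], [0,5], [0,6], [1,2], [1,4], [1,5], [1,6], [2,3], [2,4], [2,5], [2,6], [3,4], [3,5], [3,6], [4,5], [5,6]
  2-simplices (12): [0,1,2], [0,1,6], [0,2,5], [0,3,5], [0,3,6], [1,2,4], [1,4,5], [1,5,6], [2,3,4], [2,3,6], [2,5,6], [3,4,5]

so the chain groups are C_0 ≅ Z^7, C_1 ≅ Z^18, C_2 ≅ Z^12.

The boundary map ∂_1: C_1 → C_0 sends each edge [p,q] (with p < q) to q − p. For instance
  ∂[0,5] = [5] − [0].
This gives a 7×18 integer matrix of rank 6; reducing to Smith normal form yields diagonal entries (1,1,1,1,1,1).

∂_2: C_2 → C_1 maps a triangle to the signed sum of its edges. For instance
  ∂[2,5,6] = [5,6] − [2,6] + [2,5],
  ∂[0,3,6] = [3,6] − [0,6] + [0,3].
The resulting 18×12 matrix has rank 12, and its Smith normal form has invariant factors (1,1,1,1,1,1,1,1,1,1,1,2).

From H_k ≅ ker(∂_k) / im(∂_{k+1}) we obtain:

  H_0: rank C_0 − rank ∂_1 = 7 − 6 = 1, and the invariant factors of ∂_1 are all 1, so H_0 ≅ Z.
  H_1: rank ker ∂_1 − rank ∂_2 = (18 − 6) − 12 = 0, and ∂_2 has invariant factor 2 > 1, so H_1 ≅ Z/2.
  H_2: rank ker ∂_2 − rank ∂_3 = (12 − 12) − 0 = 0, and there is no ∂_3, so H_2 ≅ 0.

(K is a triangulation of the real projective plane RP^2.)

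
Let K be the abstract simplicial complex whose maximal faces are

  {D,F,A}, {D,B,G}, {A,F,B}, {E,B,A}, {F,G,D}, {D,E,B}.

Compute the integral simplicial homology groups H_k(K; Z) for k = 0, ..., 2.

Order the vertices as A < B < D < E < F < G. Listing each simplex with vertices in this order, K has dimension 2 with simplices:

  0-simplices (6): A, B, D, E, F, G
  1-simplices (12): AB, AD, AE, AF, BD, BE, BF, BG, DE, DF, DG, FG
  2-simplices (6): ABE, ABF, ADF, BDE, BDG, DFG

so the chain groups are C_0 ≅ Z^6, C_1 ≅ Z^12, C_2 ≅ Z^6.

Boundary ∂_1: C_1 → C_0 is given by ∂[p,q] = [q] − [p]. For instance
  ∂BD = D − B.
As a 6×12 matrix over Z this has rank 5, with invariant factors (1,1,1,1,1).

∂_2: C_2 → C_1 maps a triangle to the signed sum of its edges. For instance
  ∂ABF = BF − AF + AB,
  ∂ABE = BE − AE + AB.
The resulting 12×6 matrix has rank 6, and its Smith normal form has invariant factors (1,1,1,1,1,1).

Computing H_k = (kernel of ∂_k) / (image of ∂_{k+1}):

  H_0: rank C_0 − rank ∂_1 = 6 − 5 = 1, and the invariant factors of ∂_1 are all 1, so H_0 ≅ Z.
  H_1: rank ker ∂_1 − rank ∂_2 = (12 − 5) − 6 = 1, and the invariant factors of ∂_2 are all 1, so H_1 ≅ Z.
  H_2: rank ker ∂_2 − rank ∂_3 = (6 − 6) − 0 = 0, and there is no ∂_3, so H_2 ≅ 0.

As a check, the Euler characteristic is 6 − 12 + 6 = 0, which agrees with 1 − 1 + 0 = 0.

H_0 = Z,  H_1 = Z,  H_2 = 0.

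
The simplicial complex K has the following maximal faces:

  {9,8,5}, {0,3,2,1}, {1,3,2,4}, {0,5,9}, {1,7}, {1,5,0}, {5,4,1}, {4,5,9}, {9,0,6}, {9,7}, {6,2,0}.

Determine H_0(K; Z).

H_0 ≅ Z.

Fix the vertex order 0 < 1 < 2 < 3 < 4 < 5 < 6 < 7 < 8 < 9 and write every simplex with vertices in increasing order. Then dim K = 3 and the simplices of K are:

  0-simplices (10): [0], [1], [2], [3], [4], [5], [6], [7], [8], [9]
  1-simplices (22): [0,1], [0,2], [0,3], [0,5], [0,6], [0,9], [1,2], [1,3], [1,4], [1,5], [1,7], [2,3], [2,4], [2,6], [3,4], [4,5], [4,9], [5,8], [5,9], [6,9], [7,9], [8,9]
  2-simplices (14): [0,1,2], [0,1,3], [0,1,5], [0,2,3], [0,2,6], [0,5,9], [0,6,9], [1,2,3], [1,2,4], [1,3,4], [1,4,5], [2,3,4], [4,5,9], [5,8,9]
  3-simplices (2): [0,1,2,3], [1,2,3,4]

so the chain groups are C_0 ≅ Z^10, C_1 ≅ Z^22, C_2 ≅ Z^14, C_3 ≅ Z^2.

Boundary ∂_1: C_1 → C_0 is given by ∂[p,q] = [q] − [p].
The resulting 10×22 matrix has rank 9, and its Smith normal form has invariant factors (1,1,1,1,1,1,1,1,1).

∂_2: C_2 → C_1 maps a triangle to the signed sum of its edges. For instance
  ∂[1,4,5] = [4,5] − [1,5] + [1,4],
  ∂[1,2,3] = [2,3] − [1,3] + [1,2].
This gives a 22×14 integer matrix of rank 12; reducing to Smith normal form yields diagonal entries (1,1,1,1,1,1,1,1,1,1,1,1).

The boundary map ∂_3: C_3 → C_2 sends each 3-simplex σ to the alternating sum Σ_i (−1)^i (σ with its i-th vertex removed). For instance
  ∂[0,1,2,3] = [1,2,3] − [0,2,3] + [0,1,3] − [0,1,2],
  ∂[1,2,3,4] = [2,3,4] − [1,3,4] + [1,2,4] − [1,2,3].
The resulting 14×2 matrix has rank 2, and its Smith normal form has invariant factors (1,1).

Computing H_k = (kernel of ∂_k) / (image of ∂_{k+1}):

  H_0: rank C_0 − rank ∂_1 = 10 − 9 = 1, and the invariant factors of ∂_1 are all 1, so H_0 ≅ Z.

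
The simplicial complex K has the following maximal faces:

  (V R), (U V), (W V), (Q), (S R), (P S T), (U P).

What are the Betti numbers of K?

Fix the vertex order P < Q < R < S < T < U < V < W and write every simplex with vertices in increasing order. Then dim K = 2 and the simplices of K are:

  0-simplices (8): P, Q, R, S, T, U, V, W
  1-simplices (8): PS, PT, PU, RS, RV, ST, UV, VW
  2-simplices (1): PST

so the chain groups are C_0 ≅ Z^8, C_1 ≅ Z^8, C_2 ≅ Z^1.

∂_1: C_1 → C_0 sends each edge [p,q] (with p < q) to q − p. For instance
  ∂ST = T − S.
This gives a 8×8 integer matrix of rank 6; reducing to Smith normal form yields diagonal entries (1,1,1,1,1,1).

Boundary ∂_2: C_2 → C_1 acts by ∂[p,q,r] = [q,r] − [p,r] + [p,q]. For instance
  ∂PST = ST − PT + PS.
The 8×1 boundary matrix has rank 1 and Smith normal form diag(1).

Now H_k = ker ∂_k / im ∂_{k+1}, so:

  H_0: rank C_0 − rank ∂_1 = 8 − 6 = 2, and the invariant factors of ∂_1 are all 1, so H_0 = Z^2.
  H_1: rank ker ∂_1 − rank ∂_2 = (8 − 6) − 1 = 1, and the invariant factors of ∂_2 are all 1, so H_1 = Z.
  H_2: rank ker ∂_2 − rank ∂_3 = (1 − 1) − 0 = 0, and there is no ∂_3, so H_2 = 0.

Hence the Betti numbers are b_0 = 2, b_1 = 1, b_2 = 0.

b_0 = 2, b_1 = 1, b_2 = 0.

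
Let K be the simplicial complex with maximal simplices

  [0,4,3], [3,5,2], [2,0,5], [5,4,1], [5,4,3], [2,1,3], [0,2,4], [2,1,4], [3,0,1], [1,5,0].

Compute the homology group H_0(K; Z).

H_0 ≅ Z.

Fix the vertex order 0 < 1 < 2 < 3 < 4 < 5 and write every simplex with vertices in increasing order. Then dim K = 2 and the simplices of K are:

  0-simplices (6): [0], [1], [2], [3], [4], [5]
  1-simplices (15): [0,1], [0,2], [0,3], [0,4], [0,5], [1,2], [1,3], [1,4], [1,5], [2,3], [2,4], [2,5], [3,4], [3,5], [4,5]
  2-simplices (10): [0,1,3], [0,1,5], [0,2,4], [0,2,5], [0,3,4], [1,2,3], [1,2,4], [1,4,5], [2,3,5], [3,4,5]

Hence C_0 ≅ Z^6, C_1 ≅ Z^15, C_2 ≅ Z^10.

The boundary map ∂_1: C_1 → C_0 maps an edge to its endpoints' difference, ∂[p,q] = q − p.
This gives a 6×15 integer matrix of rank 5; reducing to Smith normal form yields diagonal entries (1,1,1,1,1).

The boundary map ∂_2: C_2 → C_1 acts by ∂[p,q,r] = [q,r] − [p,r] + [p,q]. For instance
  ∂[0,2,4] = [2,4] − [0,4] + [0,2],
  ∂[3,4,5] = [4,5] − [3,5] + [3,4].
The resulting 15×10 matrix has rank 10, and its Smith normal form has invariant factors (1,1,1,1,1,1,1,1,1,2).

Computing H_k = (kernel of ∂_k) / (image of ∂_{k+1}):

  H_0: rank C_0 − rank ∂_1 = 6 − 5 = 1, and the invariant factors of ∂_1 are all 1, so H_0 ≅ Z.

(K is a triangulation of the real projective plane RP^2.)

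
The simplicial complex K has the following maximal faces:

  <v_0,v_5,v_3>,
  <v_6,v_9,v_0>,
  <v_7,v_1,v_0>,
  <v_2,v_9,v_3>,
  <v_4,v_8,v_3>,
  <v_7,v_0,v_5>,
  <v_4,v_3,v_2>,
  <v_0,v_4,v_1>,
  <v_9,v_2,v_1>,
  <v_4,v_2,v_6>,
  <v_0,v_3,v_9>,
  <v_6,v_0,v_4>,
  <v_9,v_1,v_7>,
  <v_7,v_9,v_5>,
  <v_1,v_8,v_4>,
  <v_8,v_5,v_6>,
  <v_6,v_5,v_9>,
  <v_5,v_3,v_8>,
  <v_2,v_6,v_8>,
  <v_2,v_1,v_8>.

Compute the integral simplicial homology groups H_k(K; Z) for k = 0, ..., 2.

Take the total order v_0 < v_1 < v_2 < v_3 < v_4 < v_5 < v_6 < v_7 < v_8 < v_9 on the vertex set. Then K (dimension 2) consists of the simplices:

  0-simplices (10): [v_0], [v_1], [v_2], [v_3], [v_4], [v_5], [v_6], [v_7], [v_8], [v_9]
  1-simplices (30): (30 of them)
  2-simplices (20): (20 of them)

so the chain groups are C_0 ≅ Z^10, C_1 ≅ Z^30, C_2 ≅ Z^20.

The boundary map ∂_1: C_1 → C_0 is given by ∂[p,q] = [q] − [p]. For instance
  ∂[v_1,v_7] = [v_7] − [v_1].
The resulting 10×30 matrix has rank 9, and its Smith normal form has invariant factors (1,1,1,1,1,1,1,1,1).

∂_2: C_2 → C_1 acts by ∂[p,q,r] = [q,r] − [p,r] + [p,q]. For instance
  ∂[v_0,v_3,v_9] = [v_3,v_9] − [v_0,v_9] + [v_0,v_3],
  ∂[v_1,v_2,v_8] = [v_2,v_8] − [v_1,v_8] + [v_1,v_2].
The resulting 30×20 matrix has rank 20, and its Smith normal form has invariant factors (1,1,1,1,1,1,1,1,1,1,1,1,1,1,1,1,1,1,1,2).

Computing H_k = (kernel of ∂_k) / (image of ∂_{k+1}):

  H_0: rank C_0 − rank ∂_1 = 10 − 9 = 1, and the invariant factors of ∂_1 are all 1, so H_0 ≅ Z.
  H_1: rank ker ∂_1 − rank ∂_2 = (30 − 9) − 20 = 1, and ∂_2 has invariant factor 2 > 1, so H_1 ≅ Z ⊕ Z/2Z.
  H_2: rank ker ∂_2 − rank ∂_3 = (20 − 20) − 0 = 0, and there is no ∂_3, so H_2 ≅ 0.

As a check, the Euler characteristic is 10 − 30 + 20 = 0, which agrees with 1 − 1 + 0 = 0.
(K is a triangulation of the Klein bottle.)

H_0 = Z,  H_1 = Z ⊕ Z/2Z,  H_2 = 0.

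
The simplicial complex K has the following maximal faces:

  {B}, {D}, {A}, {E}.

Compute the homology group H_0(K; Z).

We work with the vertex ordering A < B < D < E. The simplices of K, each written with vertices in increasing order, are:

  0-simplices (4): A, B, D, E

so the chain groups are C_0 ≅ Z^4.

From H_k ≅ ker(∂_k) / im(∂_{k+1}) we obtain:

  H_0: rank C_0 − rank ∂_1 = 4 − 0 = 4, and there is no ∂_1, so H_0 ≅ Z^4.

(K is a triangulation of a set of 4 points.)

H_0 = Z^4.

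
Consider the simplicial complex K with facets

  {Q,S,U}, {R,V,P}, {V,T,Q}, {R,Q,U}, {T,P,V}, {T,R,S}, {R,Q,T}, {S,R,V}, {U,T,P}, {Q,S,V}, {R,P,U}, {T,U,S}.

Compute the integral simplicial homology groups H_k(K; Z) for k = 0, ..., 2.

H_0 ≅ Z,  H_1 ≅ Z/2,  H_2 = 0.

We work with the vertex ordering P < Q < R < S < T < U < V. The simplices of K, each written with vertices in increasing order, are:

  0-simplices (7): P, Q, R, S, T, U, V
  1-simplices (18): PR, PT, PU, PV, QR, QS, QT, QU, QV, RS, RT, RU, RV, ST, SU, SV, TU, TV
  2-simplices (12): PRU, PRV, PTU, PTV, QRT, QRU, QSU, QSV, QTV, RST, RSV, STU

giving chain groups C_0 ≅ Z^7, C_1 ≅ Z^18, C_2 ≅ Z^12.

The boundary map ∂_1: C_1 → C_0 is given by ∂[p,q] = [q] − [p]. For instance
  ∂RV = V − R.
As a 7×18 matrix over Z this has rank 6, with invariant factors (1,1,1,1,1,1).

∂_2: C_2 → C_1 sends each 2-simplex [p,q,r] to [q,r] − [p,r] + [p,q]. For instance
  ∂QSV = SV − QV + QS,
  ∂STU = TU − SU + ST.
As a 18×12 matrix over Z this has rank 12, with invariant factors (1,1,1,1,1,1,1,1,1,1,1,2).

From H_k ≅ ker(∂_k) / im(∂_{k+1}) we obtain:

  H_0: rank C_0 − rank ∂_1 = 7 − 6 = 1, and the invariant factors of ∂_1 are all 1, so H_0 = Z.
  H_1: rank ker ∂_1 − rank ∂_2 = (18 − 6) − 12 = 0, and ∂_2 has invariant factor 2 > 1, so H_1 = Z/2.
  H_2: rank ker ∂_2 − rank ∂_3 = (12 − 12) − 0 = 0, and there is no ∂_3, so H_2 = 0.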